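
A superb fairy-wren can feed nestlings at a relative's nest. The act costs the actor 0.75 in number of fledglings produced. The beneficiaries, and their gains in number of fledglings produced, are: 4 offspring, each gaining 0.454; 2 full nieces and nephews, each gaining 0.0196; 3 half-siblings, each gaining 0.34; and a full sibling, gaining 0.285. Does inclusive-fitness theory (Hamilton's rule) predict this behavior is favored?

Hamilton's rule: the trait is favored when the sum of r·B over every recipient exceeds the actor's cost C.
r to an offspring = 1/2 (one parent–offspring link: r = (1/2)^1 = 1/2).
r to a full niece or nephew = 1/4 (full aunt/uncle↔niece/nephew: two paths of length 3 through the shared grandparent pair: r = 2·(1/2)^3 = 1/4).
r to a half-sibling = 1/4 (half-sibs share one parent — one path of length 2: r = (1/2)^2 = 1/4).
r to a full sibling = 0.5 (full sibs share both parents — two paths of length 2: r = 2·(1/2)^2 = 1/2).
Summing one r·B term per recipient: 4·0.5·0.454 + 2·0.25·0.0196 + 3·0.25·0.34 + 1·0.5·0.285 = 1.3153.
1.3153 > 0.75: the indirect benefit exceeds the cost.

Yes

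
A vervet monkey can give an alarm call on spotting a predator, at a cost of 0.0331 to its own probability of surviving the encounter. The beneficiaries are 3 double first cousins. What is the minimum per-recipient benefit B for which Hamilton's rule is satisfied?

0.0441

r to a double first cousin = 0.25 (double first cousins share both grandparent pairs — four paths of length 4: r = 4·(1/2)^4 = 1/4).
Hamilton's rule with n recipients of equal r: n·r·B > C, so B > C/(n·r) = 0.0331/(3·0.25) = 0.0441.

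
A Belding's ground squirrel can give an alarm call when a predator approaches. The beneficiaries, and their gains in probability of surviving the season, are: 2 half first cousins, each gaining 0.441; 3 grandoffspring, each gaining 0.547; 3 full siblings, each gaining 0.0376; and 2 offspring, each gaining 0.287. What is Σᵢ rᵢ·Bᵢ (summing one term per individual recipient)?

r to a half first cousin = 1/16 (half first cousins share one grandparent — one path of length 4: r = (1/2)^4 = 1/16).
r to a grandoffspring = 0.25 (two parent–offspring links: r = (1/2)^2 = 1/4).
r to a full sibling = 1/2 (full sibs share both parents — two paths of length 2: r = 2·(1/2)^2 = 1/2).
r to an offspring = 1/2 (one parent–offspring link: r = (1/2)^1 = 1/2).
Summing one r·B term per recipient: 2·0.0625·0.441 + 3·0.25·0.547 + 3·0.5·0.0376 + 2·0.5·0.287 = 0.808775.

0.808775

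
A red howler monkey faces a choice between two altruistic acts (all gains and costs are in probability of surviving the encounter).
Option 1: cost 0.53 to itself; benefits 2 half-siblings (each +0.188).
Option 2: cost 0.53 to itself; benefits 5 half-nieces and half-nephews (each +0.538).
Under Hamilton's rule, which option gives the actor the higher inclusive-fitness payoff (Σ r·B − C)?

Option 1: r to a half-sibling = 0.25.
Option 1: Σ r·B − C = (2·0.25·0.188) − 0.53 = -0.436.
Option 2: r to a half-niece or half-nephew = 0.125.
Option 2: Σ r·B − C = (5·0.125·0.538) − 0.53 = -0.19375.
Option 2 has the higher net inclusive-fitness payoff.

Option 2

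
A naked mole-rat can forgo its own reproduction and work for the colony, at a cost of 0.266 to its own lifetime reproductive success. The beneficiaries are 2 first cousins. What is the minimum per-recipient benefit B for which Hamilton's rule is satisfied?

1.064

r to a first cousin = 0.125 (first cousins share one grandparent pair — two paths of length 4: r = 2·(1/2)^4 = 1/8).
Hamilton's rule with n recipients of equal r: n·r·B > C, so B > C/(n·r) = 0.266/(2·0.125) = 1.064.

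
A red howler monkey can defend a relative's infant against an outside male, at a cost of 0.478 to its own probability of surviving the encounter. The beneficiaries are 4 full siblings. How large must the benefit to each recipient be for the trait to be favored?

r to a full sibling = 1/2 (full sibs share both parents — two paths of length 2: r = 2·(1/2)^2 = 1/2).
Hamilton's rule with n recipients of equal r: n·r·B > C, so B > C/(n·r) = 0.478/(4·0.5) = 0.239.

0.239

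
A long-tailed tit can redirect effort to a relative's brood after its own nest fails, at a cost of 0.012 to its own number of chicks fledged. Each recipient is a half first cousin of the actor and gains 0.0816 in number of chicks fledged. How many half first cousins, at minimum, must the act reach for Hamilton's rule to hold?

3

r to a half first cousin = 0.0625 (half first cousins share one grandparent — one path of length 4: r = (1/2)^4 = 1/16).
Hamilton's rule: n·r·B > C  ⇒  n > C/(r·B) = 0.012/(0.0625·0.0816) = 2.353.
The smallest integer exceeding 2.353 is 3.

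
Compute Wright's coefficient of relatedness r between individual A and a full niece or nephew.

0.25

Full aunt/uncle↔niece/nephew: two paths of length 3 through the shared grandparent pair: r = 2·(1/2)^3 = 1/4.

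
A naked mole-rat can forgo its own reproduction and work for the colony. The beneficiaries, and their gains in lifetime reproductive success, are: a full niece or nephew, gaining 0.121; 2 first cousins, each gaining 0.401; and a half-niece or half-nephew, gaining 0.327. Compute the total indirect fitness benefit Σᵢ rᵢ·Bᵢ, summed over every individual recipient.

0.171375

r to a full niece or nephew = 1/4 (full aunt/uncle↔niece/nephew: two paths of length 3 through the shared grandparent pair: r = 2·(1/2)^3 = 1/4).
r to a first cousin = 0.125 (first cousins share one grandparent pair — two paths of length 4: r = 2·(1/2)^4 = 1/8).
r to a half-niece or half-nephew = 0.125 (half-aunt/uncle↔niece/nephew: one path of length 3: r = (1/2)^3 = 1/8).
Summing one r·B term per recipient: 1·0.25·0.121 + 2·0.125·0.401 + 1·0.125·0.327 = 0.171375.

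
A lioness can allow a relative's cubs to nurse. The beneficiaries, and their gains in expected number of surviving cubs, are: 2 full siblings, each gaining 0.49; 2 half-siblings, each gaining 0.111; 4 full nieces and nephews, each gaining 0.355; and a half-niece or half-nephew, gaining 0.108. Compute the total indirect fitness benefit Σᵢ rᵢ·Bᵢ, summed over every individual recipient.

r to a full sibling = 1/2 (full sibs share both parents — two paths of length 2: r = 2·(1/2)^2 = 1/2).
r to a half-sibling = 0.25 (half-sibs share one parent — one path of length 2: r = (1/2)^2 = 1/4).
r to a full niece or nephew = 1/4 (full aunt/uncle↔niece/nephew: two paths of length 3 through the shared grandparent pair: r = 2·(1/2)^3 = 1/4).
r to a half-niece or half-nephew = 0.125 (half-aunt/uncle↔niece/nephew: one path of length 3: r = (1/2)^3 = 1/8).
Summing one r·B term per recipient: 2·0.5·0.49 + 2·0.25·0.111 + 4·0.25·0.355 + 1·0.125·0.108 = 0.914.

0.914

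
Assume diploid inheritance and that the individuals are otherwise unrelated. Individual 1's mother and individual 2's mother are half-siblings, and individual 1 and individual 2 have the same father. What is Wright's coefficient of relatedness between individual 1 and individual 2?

0.3125

Independent pedigree routes through distinct common ancestors add.
Individual 1 and individual 2 are related in two ways: half first cousins through their mothers (r = 1/16) and half-sibs through their shared father (r = 1/4).
r = 1/16 + 1/4 = 0.3125.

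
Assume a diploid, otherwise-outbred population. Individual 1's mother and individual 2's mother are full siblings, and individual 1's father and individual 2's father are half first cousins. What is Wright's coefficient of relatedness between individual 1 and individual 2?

Relatedness sums over independent paths through distinct common ancestors.
Individual 1 and individual 2 are related in two ways: first cousins through their mothers (r = 1/8) and half second cousins through their fathers (r = 1/64).
r = 1/8 + 1/64 = 0.140625.

0.140625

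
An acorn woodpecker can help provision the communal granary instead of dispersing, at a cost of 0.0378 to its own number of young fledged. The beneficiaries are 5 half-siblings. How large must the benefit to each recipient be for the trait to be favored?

0.0302

r to a half-sibling = 1/4 (half-sibs share one parent — one path of length 2: r = (1/2)^2 = 1/4).
Hamilton's rule with n recipients of equal r: n·r·B > C, so B > C/(n·r) = 0.0378/(5·0.25) = 0.0302.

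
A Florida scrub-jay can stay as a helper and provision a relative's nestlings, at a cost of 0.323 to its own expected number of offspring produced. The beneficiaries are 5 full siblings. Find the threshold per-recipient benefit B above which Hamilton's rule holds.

r to a full sibling = 1/2 (full sibs share both parents — two paths of length 2: r = 2·(1/2)^2 = 1/2).
Hamilton's rule with n recipients of equal r: n·r·B > C, so B > C/(n·r) = 0.323/(5·0.5) = 0.1292.

0.1292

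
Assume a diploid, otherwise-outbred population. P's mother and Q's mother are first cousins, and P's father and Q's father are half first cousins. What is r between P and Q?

Independent pedigree routes through distinct common ancestors add.
P and Q are related in two ways: second cousins through their mothers (r = 1/32) and half second cousins through their fathers (r = 1/64).
r = 1/32 + 1/64 = 0.046875.

0.046875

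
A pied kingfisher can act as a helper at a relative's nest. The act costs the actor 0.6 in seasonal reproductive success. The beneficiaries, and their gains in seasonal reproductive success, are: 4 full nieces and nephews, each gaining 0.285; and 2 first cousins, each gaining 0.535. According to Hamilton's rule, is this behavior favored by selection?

Hamilton's rule: the trait is favored when the sum of r·B over every recipient exceeds the actor's cost C.
r to a full niece or nephew = 1/4 (full aunt/uncle↔niece/nephew: two paths of length 3 through the shared grandparent pair: r = 2·(1/2)^3 = 1/4).
r to a first cousin = 1/8 (first cousins share one grandparent pair — two paths of length 4: r = 2·(1/2)^4 = 1/8).
Summing one r·B term per recipient: 4·0.25·0.285 + 2·0.125·0.535 = 0.41875.
0.41875 < 0.6: the indirect benefit is less than the cost.

No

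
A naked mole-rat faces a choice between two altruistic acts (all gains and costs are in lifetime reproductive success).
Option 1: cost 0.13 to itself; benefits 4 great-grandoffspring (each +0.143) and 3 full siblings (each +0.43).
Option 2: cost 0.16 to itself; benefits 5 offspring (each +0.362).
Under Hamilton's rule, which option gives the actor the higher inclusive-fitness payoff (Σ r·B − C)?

Option 2

Option 1: r to a great-grandoffspring = 0.125.
Option 1: r to a full sibling = 0.5.
Option 1: Σ r·B − C = (4·0.125·0.143 + 3·0.5·0.43) − 0.13 = 0.5865.
Option 2: r to an offspring = 0.5.
Option 2: Σ r·B − C = (5·0.5·0.362) − 0.16 = 0.745.
Option 2 has the higher net inclusive-fitness payoff.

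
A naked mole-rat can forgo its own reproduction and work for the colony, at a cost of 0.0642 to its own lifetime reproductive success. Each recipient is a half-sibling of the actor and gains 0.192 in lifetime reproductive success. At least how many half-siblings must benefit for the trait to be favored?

r to a half-sibling = 0.25 (half-sibs share one parent — one path of length 2: r = (1/2)^2 = 1/4).
Hamilton's rule: n·r·B > C  ⇒  n > C/(r·B) = 0.0642/(0.25·0.192) = 1.337.
The smallest integer exceeding 1.337 is 2.

2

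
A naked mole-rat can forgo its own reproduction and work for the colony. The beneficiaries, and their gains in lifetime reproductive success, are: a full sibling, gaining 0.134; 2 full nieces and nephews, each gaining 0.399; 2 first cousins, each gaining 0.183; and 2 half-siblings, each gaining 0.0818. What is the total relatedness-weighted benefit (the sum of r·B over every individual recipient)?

0.35315

r to a full sibling = 0.5 (full sibs share both parents — two paths of length 2: r = 2·(1/2)^2 = 1/2).
r to a full niece or nephew = 0.25 (full aunt/uncle↔niece/nephew: two paths of length 3 through the shared grandparent pair: r = 2·(1/2)^3 = 1/4).
r to a first cousin = 1/8 (first cousins share one grandparent pair — two paths of length 4: r = 2·(1/2)^4 = 1/8).
r to a half-sibling = 0.25 (half-sibs share one parent — one path of length 2: r = (1/2)^2 = 1/4).
Summing one r·B term per recipient: 1·0.5·0.134 + 2·0.25·0.399 + 2·0.125·0.183 + 2·0.25·0.0818 = 0.35315.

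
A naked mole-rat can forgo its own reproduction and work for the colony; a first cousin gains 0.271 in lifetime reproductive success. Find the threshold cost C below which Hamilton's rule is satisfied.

r to a first cousin = 1/8 (first cousins share one grandparent pair — two paths of length 4: r = 2·(1/2)^4 = 1/8).
Hamilton's rule: n·r·B > C, so the trait is favored while C < n·r·B = 1·0.125·0.271 = 0.033875.

0.033875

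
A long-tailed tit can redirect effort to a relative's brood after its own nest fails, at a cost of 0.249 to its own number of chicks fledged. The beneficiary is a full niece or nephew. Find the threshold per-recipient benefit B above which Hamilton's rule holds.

r to a full niece or nephew = 0.25 (full aunt/uncle↔niece/nephew: two paths of length 3 through the shared grandparent pair: r = 2·(1/2)^3 = 1/4).
Hamilton's rule with n recipients of equal r: n·r·B > C, so B > C/(n·r) = 0.249/(1·0.25) = 0.996.

0.996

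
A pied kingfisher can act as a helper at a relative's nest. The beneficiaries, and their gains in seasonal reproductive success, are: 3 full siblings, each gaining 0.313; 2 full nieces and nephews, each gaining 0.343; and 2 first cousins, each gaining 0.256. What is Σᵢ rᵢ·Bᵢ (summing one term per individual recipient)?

r to a full sibling = 0.5 (full sibs share both parents — two paths of length 2: r = 2·(1/2)^2 = 1/2).
r to a full niece or nephew = 0.25 (full aunt/uncle↔niece/nephew: two paths of length 3 through the shared grandparent pair: r = 2·(1/2)^3 = 1/4).
r to a first cousin = 1/8 (first cousins share one grandparent pair — two paths of length 4: r = 2·(1/2)^4 = 1/8).
Summing one r·B term per recipient: 3·0.5·0.313 + 2·0.25·0.343 + 2·0.125·0.256 = 0.705.

0.705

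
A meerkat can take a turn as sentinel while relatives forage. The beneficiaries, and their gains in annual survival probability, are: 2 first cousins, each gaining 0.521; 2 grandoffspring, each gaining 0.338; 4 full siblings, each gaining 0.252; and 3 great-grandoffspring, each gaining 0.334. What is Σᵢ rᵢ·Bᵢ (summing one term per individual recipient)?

r to a first cousin = 1/8 (first cousins share one grandparent pair — two paths of length 4: r = 2·(1/2)^4 = 1/8).
r to a grandoffspring = 1/4 (two parent–offspring links: r = (1/2)^2 = 1/4).
r to a full sibling = 1/2 (full sibs share both parents — two paths of length 2: r = 2·(1/2)^2 = 1/2).
r to a great-grandoffspring = 1/8 (three parent–offspring links: r = (1/2)^3 = 1/8).
Summing one r·B term per recipient: 2·0.125·0.521 + 2·0.25·0.338 + 4·0.5·0.252 + 3·0.125·0.334 = 0.9285.

0.9285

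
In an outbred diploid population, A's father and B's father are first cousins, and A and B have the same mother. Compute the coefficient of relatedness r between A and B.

With two independent routes of shared ancestry, r is the sum of the two contributions.
A and B are related in two ways: second cousins through their fathers (r = 1/32) and half-sibs through their shared mother (r = 1/4).
r = 1/32 + 1/4 = 0.28125.

0.28125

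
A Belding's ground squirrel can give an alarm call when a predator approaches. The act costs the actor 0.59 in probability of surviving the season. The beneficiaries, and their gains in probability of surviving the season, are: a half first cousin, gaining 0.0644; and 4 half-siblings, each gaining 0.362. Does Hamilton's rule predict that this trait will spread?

Hamilton's rule: the trait is favored when the sum of r·B over every recipient exceeds the actor's cost C.
r to a half first cousin = 1/16 (half first cousins share one grandparent — one path of length 4: r = (1/2)^4 = 1/16).
r to a half-sibling = 1/4 (half-sibs share one parent — one path of length 2: r = (1/2)^2 = 1/4).
Summing one r·B term per recipient: 1·0.0625·0.0644 + 4·0.25·0.362 = 0.366025.
0.366025 < 0.59: the indirect benefit is less than the cost.

No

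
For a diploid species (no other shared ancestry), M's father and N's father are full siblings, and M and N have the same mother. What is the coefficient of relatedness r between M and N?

0.375

Relatedness sums over independent paths through distinct common ancestors.
M and N are related in two ways: first cousins through their fathers (r = 1/8) and half-sibs through their shared mother (r = 1/4).
r = 1/8 + 1/4 = 3/8 = 0.375.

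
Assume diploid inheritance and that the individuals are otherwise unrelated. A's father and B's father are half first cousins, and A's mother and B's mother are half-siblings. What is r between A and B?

0.078125

With two independent routes of shared ancestry, r is the sum of the two contributions.
A and B are related in two ways: half second cousins through their fathers (r = 1/64) and half first cousins through their mothers (r = 1/16).
r = 1/64 + 1/16 = 0.078125.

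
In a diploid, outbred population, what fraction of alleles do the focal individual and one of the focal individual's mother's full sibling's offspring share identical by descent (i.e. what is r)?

Each parent–offspring link contributes a factor of 1/2, and independent paths through distinct common ancestors add.
First cousins share one grandparent pair — two paths of length 4: r = 2·(1/2)^4 = 1/8.

0.125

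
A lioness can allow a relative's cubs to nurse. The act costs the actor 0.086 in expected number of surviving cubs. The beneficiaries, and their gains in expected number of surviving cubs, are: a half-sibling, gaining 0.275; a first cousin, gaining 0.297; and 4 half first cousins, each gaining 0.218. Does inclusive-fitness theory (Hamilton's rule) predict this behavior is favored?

Hamilton's rule: the trait is favored when the sum of r·B over every recipient exceeds the actor's cost C.
r to a half-sibling = 1/4 (half-sibs share one parent — one path of length 2: r = (1/2)^2 = 1/4).
r to a first cousin = 1/8 (first cousins share one grandparent pair — two paths of length 4: r = 2·(1/2)^4 = 1/8).
r to a half first cousin = 1/16 (half first cousins share one grandparent — one path of length 4: r = (1/2)^4 = 1/16).
Summing one r·B term per recipient: 1·0.25·0.275 + 1·0.125·0.297 + 4·0.0625·0.218 = 0.160375.
0.160375 > 0.086: the indirect benefit exceeds the cost.

Yes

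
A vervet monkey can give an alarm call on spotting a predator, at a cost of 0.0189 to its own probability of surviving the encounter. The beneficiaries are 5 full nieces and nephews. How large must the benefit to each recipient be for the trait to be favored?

0.0151

r to a full niece or nephew = 1/4 (full aunt/uncle↔niece/nephew: two paths of length 3 through the shared grandparent pair: r = 2·(1/2)^3 = 1/4).
Hamilton's rule with n recipients of equal r: n·r·B > C, so B > C/(n·r) = 0.0189/(5·0.25) = 0.0151.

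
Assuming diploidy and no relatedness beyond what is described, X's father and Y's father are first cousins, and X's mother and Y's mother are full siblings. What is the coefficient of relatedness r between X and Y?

Wright's path rule: contributions from independent ancestry routes add.
X and Y are related in two ways: second cousins through their fathers (r = 1/32) and first cousins through their mothers (r = 1/8).
r = 1/32 + 1/8 = 0.15625.

0.15625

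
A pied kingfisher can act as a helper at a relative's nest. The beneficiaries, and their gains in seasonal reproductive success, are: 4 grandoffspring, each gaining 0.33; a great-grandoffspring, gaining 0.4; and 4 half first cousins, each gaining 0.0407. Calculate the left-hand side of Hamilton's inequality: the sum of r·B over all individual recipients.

r to a grandoffspring = 1/4 (two parent–offspring links: r = (1/2)^2 = 1/4).
r to a great-grandoffspring = 0.125 (three parent–offspring links: r = (1/2)^3 = 1/8).
r to a half first cousin = 0.0625 (half first cousins share one grandparent — one path of length 4: r = (1/2)^4 = 1/16).
Summing one r·B term per recipient: 4·0.25·0.33 + 1·0.125·0.4 + 4·0.0625·0.0407 = 0.390175.

0.390175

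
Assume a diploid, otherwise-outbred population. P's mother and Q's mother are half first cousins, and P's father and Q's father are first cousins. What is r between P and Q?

Relatedness sums over independent paths through distinct common ancestors.
P and Q are related in two ways: half second cousins through their mothers (r = 1/64) and second cousins through their fathers (r = 1/32).
r = 1/64 + 1/32 = 3/64 = 0.046875.

0.046875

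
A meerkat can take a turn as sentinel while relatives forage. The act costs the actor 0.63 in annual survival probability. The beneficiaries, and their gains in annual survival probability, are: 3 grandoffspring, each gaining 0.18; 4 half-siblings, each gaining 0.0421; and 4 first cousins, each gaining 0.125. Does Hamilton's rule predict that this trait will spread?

Hamilton's rule: the trait is favored when the sum of r·B over every recipient exceeds the actor's cost C.
r to a grandoffspring = 0.25 (two parent–offspring links: r = (1/2)^2 = 1/4).
r to a half-sibling = 1/4 (half-sibs share one parent — one path of length 2: r = (1/2)^2 = 1/4).
r to a first cousin = 1/8 (first cousins share one grandparent pair — two paths of length 4: r = 2·(1/2)^4 = 1/8).
Summing one r·B term per recipient: 3·0.25·0.18 + 4·0.25·0.0421 + 4·0.125·0.125 = 0.2396.
0.2396 < 0.63: the indirect benefit is less than the cost.

No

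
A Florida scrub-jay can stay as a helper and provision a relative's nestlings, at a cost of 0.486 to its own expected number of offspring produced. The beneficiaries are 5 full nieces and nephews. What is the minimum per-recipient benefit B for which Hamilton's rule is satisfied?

r to a full niece or nephew = 0.25 (full aunt/uncle↔niece/nephew: two paths of length 3 through the shared grandparent pair: r = 2·(1/2)^3 = 1/4).
Hamilton's rule with n recipients of equal r: n·r·B > C, so B > C/(n·r) = 0.486/(5·0.25) = 0.3888.

0.3888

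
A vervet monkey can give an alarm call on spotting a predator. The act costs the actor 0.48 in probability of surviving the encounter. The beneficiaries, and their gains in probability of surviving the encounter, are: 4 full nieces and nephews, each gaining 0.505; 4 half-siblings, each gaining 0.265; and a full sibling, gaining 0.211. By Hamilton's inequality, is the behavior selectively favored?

Hamilton's rule: the trait is favored when the sum of r·B over every recipient exceeds the actor's cost C.
r to a full niece or nephew = 0.25 (full aunt/uncle↔niece/nephew: two paths of length 3 through the shared grandparent pair: r = 2·(1/2)^3 = 1/4).
r to a half-sibling = 1/4 (half-sibs share one parent — one path of length 2: r = (1/2)^2 = 1/4).
r to a full sibling = 0.5 (full sibs share both parents — two paths of length 2: r = 2·(1/2)^2 = 1/2).
Summing one r·B term per recipient: 4·0.25·0.505 + 4·0.25·0.265 + 1·0.5·0.211 = 0.8755.
0.8755 > 0.48: the indirect benefit exceeds the cost.

Yes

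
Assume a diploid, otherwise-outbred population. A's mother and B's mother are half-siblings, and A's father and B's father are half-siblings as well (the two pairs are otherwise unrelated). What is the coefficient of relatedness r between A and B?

0.125

With two independent routes of shared ancestry, r is the sum of the two contributions.
A and B are related in two ways: half first cousins through their mothers (r = 1/16) and half first cousins through their fathers (r = 1/16).
r = 1/16 + 1/16 = 1/8 = 0.125.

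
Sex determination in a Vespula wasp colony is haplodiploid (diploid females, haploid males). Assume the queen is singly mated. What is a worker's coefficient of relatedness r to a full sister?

0.75

Haplodiploid full sisters inherit their father's entire haploid genome identically (contributing 1/2) and on average half of their mother's contribution (1/2 · 1/2 = 1/4); r = 1/2 + 1/4 = 3/4.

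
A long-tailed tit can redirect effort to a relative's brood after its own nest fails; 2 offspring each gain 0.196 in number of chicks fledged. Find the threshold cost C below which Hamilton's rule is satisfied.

0.196

r to an offspring = 1/2 (one parent–offspring link: r = (1/2)^1 = 1/2).
Hamilton's rule: n·r·B > C, so the trait is favored while C < n·r·B = 2·0.5·0.196 = 0.196.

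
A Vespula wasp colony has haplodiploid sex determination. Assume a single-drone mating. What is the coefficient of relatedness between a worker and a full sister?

0.75

Haplodiploid full sisters inherit their father's entire haploid genome identically (contributing 1/2) and on average half of their mother's contribution (1/2 · 1/2 = 1/4); r = 1/2 + 1/4 = 3/4.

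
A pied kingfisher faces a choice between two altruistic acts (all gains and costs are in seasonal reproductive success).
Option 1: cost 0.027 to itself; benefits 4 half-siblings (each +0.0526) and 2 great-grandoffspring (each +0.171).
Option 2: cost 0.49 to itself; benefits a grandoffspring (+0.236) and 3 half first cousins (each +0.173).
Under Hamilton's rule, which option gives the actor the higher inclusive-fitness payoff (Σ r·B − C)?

Option 1

Option 1: r to a half-sibling = 0.25.
Option 1: r to a great-grandoffspring = 0.125.
Option 1: Σ r·B − C = (4·0.25·0.0526 + 2·0.125·0.171) − 0.027 = 0.06835.
Option 2: r to a grandoffspring = 0.25.
Option 2: r to a half first cousin = 0.0625.
Option 2: Σ r·B − C = (1·0.25·0.236 + 3·0.0625·0.173) − 0.49 = -0.3985625.
Option 1 has the higher net inclusive-fitness payoff.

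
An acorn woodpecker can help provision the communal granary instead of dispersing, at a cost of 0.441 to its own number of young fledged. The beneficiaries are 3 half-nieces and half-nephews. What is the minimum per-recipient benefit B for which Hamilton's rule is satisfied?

1.176

r to a half-niece or half-nephew = 0.125 (half-aunt/uncle↔niece/nephew: one path of length 3: r = (1/2)^3 = 1/8).
Hamilton's rule with n recipients of equal r: n·r·B > C, so B > C/(n·r) = 0.441/(3·0.125) = 1.176.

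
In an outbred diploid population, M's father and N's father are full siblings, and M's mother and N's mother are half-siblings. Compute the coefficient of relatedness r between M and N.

0.1875

Relatedness sums over independent paths through distinct common ancestors.
M and N are related in two ways: first cousins through their fathers (r = 1/8) and half first cousins through their mothers (r = 1/16).
r = 1/8 + 1/16 = 0.1875.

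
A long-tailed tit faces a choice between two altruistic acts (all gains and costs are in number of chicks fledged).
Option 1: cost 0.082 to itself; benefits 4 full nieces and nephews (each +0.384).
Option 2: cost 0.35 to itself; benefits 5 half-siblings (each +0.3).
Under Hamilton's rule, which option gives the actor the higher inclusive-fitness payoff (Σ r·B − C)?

Option 1

Option 1: r to a full niece or nephew = 0.25.
Option 1: Σ r·B − C = (4·0.25·0.384) − 0.082 = 0.302.
Option 2: r to a half-sibling = 0.25.
Option 2: Σ r·B − C = (5·0.25·0.3) − 0.35 = 0.025.
Option 1 has the higher net inclusive-fitness payoff.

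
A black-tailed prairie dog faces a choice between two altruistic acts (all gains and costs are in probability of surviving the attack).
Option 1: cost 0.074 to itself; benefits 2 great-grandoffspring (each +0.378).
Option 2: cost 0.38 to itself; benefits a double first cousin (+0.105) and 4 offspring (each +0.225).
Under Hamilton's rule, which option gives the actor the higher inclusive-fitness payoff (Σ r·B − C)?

Option 1: r to a great-grandoffspring = 0.125.
Option 1: Σ r·B − C = (2·0.125·0.378) − 0.074 = 0.0205.
Option 2: r to a double first cousin = 0.25.
Option 2: r to an offspring = 0.5.
Option 2: Σ r·B − C = (1·0.25·0.105 + 4·0.5·0.225) − 0.38 = 0.09625.
Option 2 has the higher net inclusive-fitness payoff.

Option 2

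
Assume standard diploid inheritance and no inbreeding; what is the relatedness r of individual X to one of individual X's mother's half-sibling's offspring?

0.0625

Each parent–offspring link contributes a factor of 1/2, and independent paths through distinct common ancestors add.
Half first cousins share one grandparent — one path of length 4: r = (1/2)^4 = 1/16.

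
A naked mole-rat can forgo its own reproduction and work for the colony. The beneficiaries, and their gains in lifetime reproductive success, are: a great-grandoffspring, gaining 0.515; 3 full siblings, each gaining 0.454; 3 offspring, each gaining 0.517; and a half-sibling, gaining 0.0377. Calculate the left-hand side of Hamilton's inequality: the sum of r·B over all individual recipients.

r to a great-grandoffspring = 1/8 (three parent–offspring links: r = (1/2)^3 = 1/8).
r to a full sibling = 0.5 (full sibs share both parents — two paths of length 2: r = 2·(1/2)^2 = 1/2).
r to an offspring = 0.5 (one parent–offspring link: r = (1/2)^1 = 1/2).
r to a half-sibling = 0.25 (half-sibs share one parent — one path of length 2: r = (1/2)^2 = 1/4).
Summing one r·B term per recipient: 1·0.125·0.515 + 3·0.5·0.454 + 3·0.5·0.517 + 1·0.25·0.0377 = 1.5303.

1.5303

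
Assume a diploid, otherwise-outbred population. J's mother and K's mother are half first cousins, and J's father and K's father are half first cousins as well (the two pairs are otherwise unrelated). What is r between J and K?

0.03125

With two independent routes of shared ancestry, r is the sum of the two contributions.
J and K are related in two ways: half second cousins through their mothers (r = 1/64) and half second cousins through their fathers (r = 1/64).
r = 1/64 + 1/64 = 1/32 = 0.03125.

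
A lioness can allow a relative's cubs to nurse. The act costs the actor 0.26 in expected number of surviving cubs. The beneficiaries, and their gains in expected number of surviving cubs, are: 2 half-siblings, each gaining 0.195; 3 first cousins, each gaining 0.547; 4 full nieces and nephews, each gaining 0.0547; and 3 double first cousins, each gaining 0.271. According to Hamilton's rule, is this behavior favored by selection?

Hamilton's rule: the trait is favored when the sum of r·B over every recipient exceeds the actor's cost C.
r to a half-sibling = 0.25 (half-sibs share one parent — one path of length 2: r = (1/2)^2 = 1/4).
r to a first cousin = 1/8 (first cousins share one grandparent pair — two paths of length 4: r = 2·(1/2)^4 = 1/8).
r to a full niece or nephew = 0.25 (full aunt/uncle↔niece/nephew: two paths of length 3 through the shared grandparent pair: r = 2·(1/2)^3 = 1/4).
r to a double first cousin = 1/4 (double first cousins share both grandparent pairs — four paths of length 4: r = 4·(1/2)^4 = 1/4).
Summing one r·B term per recipient: 2·0.25·0.195 + 3·0.125·0.547 + 4·0.25·0.0547 + 3·0.25·0.271 = 0.560575.
0.560575 > 0.26: the indirect benefit exceeds the cost.

Yes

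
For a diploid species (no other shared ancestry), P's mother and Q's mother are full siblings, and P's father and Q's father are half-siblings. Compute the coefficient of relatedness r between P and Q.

Relatedness sums over independent paths through distinct common ancestors.
P and Q are related in two ways: first cousins through their mothers (r = 1/8) and half first cousins through their fathers (r = 1/16).
r = 1/8 + 1/16 = 3/16 = 0.1875.

0.1875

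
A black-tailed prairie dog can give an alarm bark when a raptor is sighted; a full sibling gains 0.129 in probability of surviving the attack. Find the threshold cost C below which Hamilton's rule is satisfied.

r to a full sibling = 0.5 (full sibs share both parents — two paths of length 2: r = 2·(1/2)^2 = 1/2).
Hamilton's rule: n·r·B > C, so the trait is favored while C < n·r·B = 1·0.5·0.129 = 0.0645.

0.0645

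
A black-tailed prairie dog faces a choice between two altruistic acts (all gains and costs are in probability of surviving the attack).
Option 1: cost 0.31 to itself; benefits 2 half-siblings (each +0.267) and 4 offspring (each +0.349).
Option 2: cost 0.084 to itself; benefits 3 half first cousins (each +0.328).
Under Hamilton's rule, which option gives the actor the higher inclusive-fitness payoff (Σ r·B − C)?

Option 1: r to a half-sibling = 0.25.
Option 1: r to an offspring = 0.5.
Option 1: Σ r·B − C = (2·0.25·0.267 + 4·0.5·0.349) − 0.31 = 0.5215.
Option 2: r to a half first cousin = 0.0625.
Option 2: Σ r·B − C = (3·0.0625·0.328) − 0.084 = -0.0225.
Option 1 has the higher net inclusive-fitness payoff.

Option 1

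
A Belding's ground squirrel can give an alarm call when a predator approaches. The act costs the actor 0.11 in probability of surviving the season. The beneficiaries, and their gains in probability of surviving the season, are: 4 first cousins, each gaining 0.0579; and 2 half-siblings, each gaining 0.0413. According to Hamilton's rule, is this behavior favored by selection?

Hamilton's rule: the trait is favored when the sum of r·B over every recipient exceeds the actor's cost C.
r to a first cousin = 0.125 (first cousins share one grandparent pair — two paths of length 4: r = 2·(1/2)^4 = 1/8).
r to a half-sibling = 1/4 (half-sibs share one parent — one path of length 2: r = (1/2)^2 = 1/4).
Summing one r·B term per recipient: 4·0.125·0.0579 + 2·0.25·0.0413 = 0.0496.
0.0496 < 0.11: the indirect benefit is less than the cost.

No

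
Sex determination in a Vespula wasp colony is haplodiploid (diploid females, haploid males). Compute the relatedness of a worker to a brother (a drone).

0.25

Her haploid brother carries none of their father's genes and a random half of their mother's genome; that half matches the maternal half of her own genome with probability 1/2: r = 1/2 · 1/2 = 1/4.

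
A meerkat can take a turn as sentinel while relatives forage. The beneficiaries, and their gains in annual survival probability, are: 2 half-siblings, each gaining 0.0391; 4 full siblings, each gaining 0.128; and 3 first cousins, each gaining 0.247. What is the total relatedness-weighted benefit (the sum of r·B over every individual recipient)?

0.368175

r to a half-sibling = 0.25 (half-sibs share one parent — one path of length 2: r = (1/2)^2 = 1/4).
r to a full sibling = 1/2 (full sibs share both parents — two paths of length 2: r = 2·(1/2)^2 = 1/2).
r to a first cousin = 0.125 (first cousins share one grandparent pair — two paths of length 4: r = 2·(1/2)^4 = 1/8).
Summing one r·B term per recipient: 2·0.25·0.0391 + 4·0.5·0.128 + 3·0.125·0.247 = 0.368175.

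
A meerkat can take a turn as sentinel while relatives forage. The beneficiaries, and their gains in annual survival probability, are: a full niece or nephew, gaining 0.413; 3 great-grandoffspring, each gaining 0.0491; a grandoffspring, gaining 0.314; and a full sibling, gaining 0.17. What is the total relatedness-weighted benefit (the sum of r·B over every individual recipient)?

r to a full niece or nephew = 0.25 (full aunt/uncle↔niece/nephew: two paths of length 3 through the shared grandparent pair: r = 2·(1/2)^3 = 1/4).
r to a great-grandoffspring = 1/8 (three parent–offspring links: r = (1/2)^3 = 1/8).
r to a grandoffspring = 1/4 (two parent–offspring links: r = (1/2)^2 = 1/4).
r to a full sibling = 1/2 (full sibs share both parents — two paths of length 2: r = 2·(1/2)^2 = 1/2).
Summing one r·B term per recipient: 1·0.25·0.413 + 3·0.125·0.0491 + 1·0.25·0.314 + 1·0.5·0.17 = 0.2851625.

0.2851625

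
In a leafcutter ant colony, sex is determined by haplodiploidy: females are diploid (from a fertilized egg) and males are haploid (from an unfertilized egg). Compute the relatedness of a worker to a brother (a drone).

Her haploid brother carries none of their father's genes and a random half of their mother's genome; that half matches the maternal half of her own genome with probability 1/2: r = 1/2 · 1/2 = 1/4.

0.25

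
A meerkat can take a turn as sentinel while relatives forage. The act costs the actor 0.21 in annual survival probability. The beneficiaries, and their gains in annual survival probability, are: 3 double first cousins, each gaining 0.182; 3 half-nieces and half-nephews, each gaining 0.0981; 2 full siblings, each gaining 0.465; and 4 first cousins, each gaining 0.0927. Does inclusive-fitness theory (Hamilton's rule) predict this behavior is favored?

Yes

Hamilton's rule: the trait is favored when the sum of r·B over every recipient exceeds the actor's cost C.
r to a double first cousin = 0.25 (double first cousins share both grandparent pairs — four paths of length 4: r = 4·(1/2)^4 = 1/4).
r to a half-niece or half-nephew = 1/8 (half-aunt/uncle↔niece/nephew: one path of length 3: r = (1/2)^3 = 1/8).
r to a full sibling = 0.5 (full sibs share both parents — two paths of length 2: r = 2·(1/2)^2 = 1/2).
r to a first cousin = 0.125 (first cousins share one grandparent pair — two paths of length 4: r = 2·(1/2)^4 = 1/8).
Summing one r·B term per recipient: 3·0.25·0.182 + 3·0.125·0.0981 + 2·0.5·0.465 + 4·0.125·0.0927 = 0.6846375.
0.6846375 > 0.21: the indirect benefit exceeds the cost.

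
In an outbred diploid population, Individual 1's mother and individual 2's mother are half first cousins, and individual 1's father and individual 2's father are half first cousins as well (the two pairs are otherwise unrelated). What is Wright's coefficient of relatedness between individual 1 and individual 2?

Relatedness sums over independent paths through distinct common ancestors.
Individual 1 and individual 2 are related in two ways: half second cousins through their mothers (r = 1/64) and half second cousins through their fathers (r = 1/64).
r = 1/64 + 1/64 = 1/32 = 0.03125.

0.03125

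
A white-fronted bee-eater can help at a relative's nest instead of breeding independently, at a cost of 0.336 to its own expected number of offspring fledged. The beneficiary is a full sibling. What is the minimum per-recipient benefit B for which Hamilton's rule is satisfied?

0.672

r to a full sibling = 0.5 (full sibs share both parents — two paths of length 2: r = 2·(1/2)^2 = 1/2).
Hamilton's rule with n recipients of equal r: n·r·B > C, so B > C/(n·r) = 0.336/(1·0.5) = 0.672.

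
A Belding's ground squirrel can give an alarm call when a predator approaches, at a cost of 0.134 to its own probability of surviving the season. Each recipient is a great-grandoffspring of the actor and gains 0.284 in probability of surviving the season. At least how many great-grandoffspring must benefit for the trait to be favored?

r to a great-grandoffspring = 0.125 (three parent–offspring links: r = (1/2)^3 = 1/8).
Hamilton's rule: n·r·B > C  ⇒  n > C/(r·B) = 0.134/(0.125·0.284) = 3.775.
The smallest integer exceeding 3.775 is 4.

4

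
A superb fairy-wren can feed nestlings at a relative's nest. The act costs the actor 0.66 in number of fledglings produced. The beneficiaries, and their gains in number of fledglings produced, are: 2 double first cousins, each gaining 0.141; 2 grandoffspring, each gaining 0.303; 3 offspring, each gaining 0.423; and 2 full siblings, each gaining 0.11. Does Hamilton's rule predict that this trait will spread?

Yes

Hamilton's rule: the trait is favored when the sum of r·B over every recipient exceeds the actor's cost C.
r to a double first cousin = 1/4 (double first cousins share both grandparent pairs — four paths of length 4: r = 4·(1/2)^4 = 1/4).
r to a grandoffspring = 0.25 (two parent–offspring links: r = (1/2)^2 = 1/4).
r to an offspring = 0.5 (one parent–offspring link: r = (1/2)^1 = 1/2).
r to a full sibling = 0.5 (full sibs share both parents — two paths of length 2: r = 2·(1/2)^2 = 1/2).
Summing one r·B term per recipient: 2·0.25·0.141 + 2·0.25·0.303 + 3·0.5·0.423 + 2·0.5·0.11 = 0.9665.
0.9665 > 0.66: the indirect benefit exceeds the cost.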